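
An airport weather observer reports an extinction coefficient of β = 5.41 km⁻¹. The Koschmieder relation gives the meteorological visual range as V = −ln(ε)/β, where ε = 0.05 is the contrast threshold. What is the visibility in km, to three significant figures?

V = −ln(0.05) / 5.41 = 2.996 / 5.41 = 0.5537 km.

0.554 km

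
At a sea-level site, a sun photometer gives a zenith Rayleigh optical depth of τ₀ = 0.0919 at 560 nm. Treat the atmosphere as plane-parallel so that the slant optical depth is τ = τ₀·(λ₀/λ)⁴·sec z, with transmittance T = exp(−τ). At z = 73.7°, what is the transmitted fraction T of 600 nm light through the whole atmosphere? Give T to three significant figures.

0.780

sec 73.7° = 3.5629.
τ = 0.0919 × (560/600)⁴ × 3.5629 = 0.0919 × 0.7588 × 3.5629 = 0.2485.
T = exp(−0.2485) = 0.7800.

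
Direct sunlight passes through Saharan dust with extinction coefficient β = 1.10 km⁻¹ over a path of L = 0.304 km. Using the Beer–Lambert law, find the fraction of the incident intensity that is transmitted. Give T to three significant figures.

0.716

τ = β·L = 1.10 × 0.304 = 0.3344.
T = exp(−0.3344) = 0.7158.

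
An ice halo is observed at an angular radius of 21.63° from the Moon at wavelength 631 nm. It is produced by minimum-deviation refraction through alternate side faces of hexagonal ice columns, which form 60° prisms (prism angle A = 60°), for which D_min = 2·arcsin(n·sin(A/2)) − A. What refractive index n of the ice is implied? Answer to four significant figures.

1.307

Rearranging: n = sin((D_min + A)/2) / sin(A/2).
(D_min + A)/2 = (21.63° + 60°)/2 = 40.815°.
n = sin 40.815° / sin 30° = 0.6536 / 0.5000 = 1.3072.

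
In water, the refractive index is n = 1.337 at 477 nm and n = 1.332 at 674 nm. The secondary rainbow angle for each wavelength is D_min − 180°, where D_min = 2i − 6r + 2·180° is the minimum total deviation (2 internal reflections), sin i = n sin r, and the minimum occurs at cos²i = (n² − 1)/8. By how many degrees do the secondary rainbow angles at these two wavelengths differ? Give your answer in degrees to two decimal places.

1.31°

At 477 nm (n = 1.337): cos²i = 0.09845 → i = 71.714°, r = 45.249°, D_min = 231.934°, rainbow angle = 51.934°.
At 674 nm (n = 1.332): cos²i = 0.09678 → i = 71.875°, r = 45.520°, D_min = 230.628°, rainbow angle = 50.628°.
Angular width = |51.934° − 50.628°| = 1.305°.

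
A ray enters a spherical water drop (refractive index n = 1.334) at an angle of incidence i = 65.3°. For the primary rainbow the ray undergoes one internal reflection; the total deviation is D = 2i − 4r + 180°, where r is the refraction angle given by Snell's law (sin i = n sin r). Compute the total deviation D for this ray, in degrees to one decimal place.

138.9°

sin r = sin 65.3° / 1.334 = 0.9085/1.334 = 0.6810; r = 42.93°.
D = 2·65.3° − 4·42.93° + 180° = 130.60° − 171.70° + 180° = 138.90°.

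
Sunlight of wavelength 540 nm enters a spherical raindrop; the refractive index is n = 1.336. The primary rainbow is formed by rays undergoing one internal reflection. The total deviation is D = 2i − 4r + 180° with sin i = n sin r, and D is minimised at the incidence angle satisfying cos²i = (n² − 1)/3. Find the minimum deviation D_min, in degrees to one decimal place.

cos²i = (1.78490 − 1)/3 = 0.26163; i = arccos(0.51150) = 59.236°.
sin r = sin 59.236°/1.336 = 0.64318; r = 40.029°.
D_min = 2·59.236° − 4·40.029° + 180° = 138.356°.

138.4°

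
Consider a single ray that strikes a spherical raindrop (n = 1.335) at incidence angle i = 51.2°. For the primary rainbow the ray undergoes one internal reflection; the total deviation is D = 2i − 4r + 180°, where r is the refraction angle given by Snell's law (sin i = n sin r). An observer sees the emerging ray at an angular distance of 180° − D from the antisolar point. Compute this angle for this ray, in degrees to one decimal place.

40.5°

sin r = sin 51.2° / 1.335 = 0.7793/1.335 = 0.5838; r = 35.72°.
D = 2·51.2° − 4·35.72° + 180° = 102.40° − 142.87° + 180° = 139.53°.
Angle from antisolar point = 180° − D = 40.47°.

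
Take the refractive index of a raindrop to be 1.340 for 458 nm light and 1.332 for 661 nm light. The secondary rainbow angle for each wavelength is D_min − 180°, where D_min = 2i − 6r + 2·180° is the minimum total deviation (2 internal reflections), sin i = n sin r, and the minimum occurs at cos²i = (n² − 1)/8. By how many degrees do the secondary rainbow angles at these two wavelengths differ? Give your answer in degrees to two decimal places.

2.08°

At 458 nm (n = 1.340): cos²i = 0.09945 → i = 71.618°, r = 45.088°, D_min = 232.709°, rainbow angle = 52.709°.
At 661 nm (n = 1.332): cos²i = 0.09678 → i = 71.875°, r = 45.520°, D_min = 230.628°, rainbow angle = 50.628°.
Angular width = |52.709° − 50.628°| = 2.080°.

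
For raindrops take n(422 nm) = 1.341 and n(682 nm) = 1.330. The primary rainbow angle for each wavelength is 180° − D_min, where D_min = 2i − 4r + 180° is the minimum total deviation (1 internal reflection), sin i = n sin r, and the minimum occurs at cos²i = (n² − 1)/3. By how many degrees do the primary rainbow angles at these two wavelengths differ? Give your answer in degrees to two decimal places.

1.59°

At 422 nm (n = 1.341): cos²i = 0.26609 → i = 58.946°, r = 39.705°, D_min = 139.071°, rainbow angle = 40.929°.
At 682 nm (n = 1.330): cos²i = 0.25630 → i = 59.585°, r = 40.422°, D_min = 137.484°, rainbow angle = 42.516°.
Angular width = |40.929° − 42.516°| = 1.588°.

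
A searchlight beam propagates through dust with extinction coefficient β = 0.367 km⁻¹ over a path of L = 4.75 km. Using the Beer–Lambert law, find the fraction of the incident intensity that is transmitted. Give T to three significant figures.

0.175

τ = β·L = 0.367 × 4.75 = 1.7432.
T = exp(−1.7432) = 0.1750.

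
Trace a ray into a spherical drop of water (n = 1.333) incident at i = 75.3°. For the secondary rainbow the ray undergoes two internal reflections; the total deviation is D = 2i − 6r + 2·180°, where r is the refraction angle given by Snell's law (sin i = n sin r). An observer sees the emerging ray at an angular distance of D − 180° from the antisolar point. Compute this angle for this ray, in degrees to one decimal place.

51.5°

sin r = sin 75.3° / 1.333 = 0.9673/1.333 = 0.7256; r = 46.52°.
D = 2·75.3° − 6·46.52° + 2·180° = 150.60° − 279.13° + 360° = 231.47°.
Angle from antisolar point = D − 180° = 51.47°.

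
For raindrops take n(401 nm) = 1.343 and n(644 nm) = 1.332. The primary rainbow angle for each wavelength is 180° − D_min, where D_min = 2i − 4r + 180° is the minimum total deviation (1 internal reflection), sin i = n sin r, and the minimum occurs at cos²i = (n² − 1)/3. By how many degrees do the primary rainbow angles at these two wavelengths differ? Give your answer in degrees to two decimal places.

1.58°

At 401 nm (n = 1.343): cos²i = 0.26788 → i = 58.830°, r = 39.577°, D_min = 139.354°, rainbow angle = 40.646°.
At 644 nm (n = 1.332): cos²i = 0.25807 → i = 59.469°, r = 40.290°, D_min = 137.776°, rainbow angle = 42.224°.
Angular width = |40.646° − 42.224°| = 1.578°.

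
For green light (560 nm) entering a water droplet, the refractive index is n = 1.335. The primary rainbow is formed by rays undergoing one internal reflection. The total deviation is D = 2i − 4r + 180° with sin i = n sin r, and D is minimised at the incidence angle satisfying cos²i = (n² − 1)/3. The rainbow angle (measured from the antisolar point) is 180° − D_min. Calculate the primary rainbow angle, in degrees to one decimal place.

41.8°

cos²i = (1.78222 − 1)/3 = 0.26074; i = arccos(0.51063) = 59.294°.
sin r = sin 59.294°/1.335 = 0.64405; r = 40.094°.
D_min = 2·59.294° − 4·40.094° + 180° = 138.212°.
Rainbow angle = 180° − D_min = 41.788°.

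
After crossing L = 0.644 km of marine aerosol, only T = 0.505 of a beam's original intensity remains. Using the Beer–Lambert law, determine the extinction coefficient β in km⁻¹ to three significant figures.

1.06 km⁻¹

Beer–Lambert: T = exp(−βL) ⇒ β = −ln(T)/L = −ln(0.505)/0.644 = 0.6832/0.644 = 1.061 km⁻¹.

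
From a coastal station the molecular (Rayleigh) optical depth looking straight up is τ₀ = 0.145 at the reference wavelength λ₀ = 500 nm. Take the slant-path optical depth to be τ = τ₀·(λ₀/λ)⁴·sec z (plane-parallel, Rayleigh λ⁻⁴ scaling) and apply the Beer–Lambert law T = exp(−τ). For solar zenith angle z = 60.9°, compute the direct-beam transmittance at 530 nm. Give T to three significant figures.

0.790

sec 60.9° = 2.0562.
τ = 0.145 × (500/530)⁴ × 2.0562 = 0.145 × 0.7921 × 2.0562 = 0.2362.
T = exp(−0.2362) = 0.7897.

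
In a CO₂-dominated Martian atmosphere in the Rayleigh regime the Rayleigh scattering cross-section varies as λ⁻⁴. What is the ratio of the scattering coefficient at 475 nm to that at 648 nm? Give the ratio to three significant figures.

3.46

Rayleigh scattering ∝ λ⁻⁴, so the ratio of coefficients is the inverse fourth power of the wavelength ratio.
σ(475)/σ(648) = (648/475)⁴ = (1.3642)⁴ = 3.464.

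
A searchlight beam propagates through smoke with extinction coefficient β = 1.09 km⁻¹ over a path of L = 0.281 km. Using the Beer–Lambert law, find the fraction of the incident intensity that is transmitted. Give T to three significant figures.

0.736

τ = β·L = 1.09 × 0.281 = 0.3063.
T = exp(−0.3063) = 0.7362.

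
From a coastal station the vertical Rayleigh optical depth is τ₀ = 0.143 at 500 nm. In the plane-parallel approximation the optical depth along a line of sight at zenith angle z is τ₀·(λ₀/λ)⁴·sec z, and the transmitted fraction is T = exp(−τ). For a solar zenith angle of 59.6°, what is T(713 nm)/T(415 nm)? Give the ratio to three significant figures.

1.69

Airmass: sec 59.6° = 1.9762.
τ(713 nm) = 0.143 × (500/713)⁴ × 1.9762 = 0.143 × 0.2418 × 1.9762 = 0.0683.
τ(415 nm) = 0.143 × (500/415)⁴ × 1.9762 = 0.143 × 2.1071 × 1.9762 = 0.5954.
T(713)/T(415) = exp(τ_B − τ_A) = exp(0.5271) = 1.6940.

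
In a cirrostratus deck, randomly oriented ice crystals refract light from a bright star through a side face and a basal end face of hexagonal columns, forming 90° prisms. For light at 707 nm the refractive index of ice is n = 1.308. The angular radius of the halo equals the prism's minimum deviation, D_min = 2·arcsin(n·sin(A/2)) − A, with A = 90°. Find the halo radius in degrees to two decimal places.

n·sin(A/2) = 1.308 × sin 45° = 1.308 × 0.7071 = 0.9249.
D_min = 2·arcsin(0.9249) − 90° = 2 × 67.653° − 90° = 45.305°.

45.31°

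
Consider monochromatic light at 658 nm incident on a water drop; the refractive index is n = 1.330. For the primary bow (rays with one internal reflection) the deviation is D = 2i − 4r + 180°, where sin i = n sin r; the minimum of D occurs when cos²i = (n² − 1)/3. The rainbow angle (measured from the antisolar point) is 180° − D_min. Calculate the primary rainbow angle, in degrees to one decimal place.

42.5°

cos²i = (1.76890 − 1)/3 = 0.25630; i = arccos(0.50626) = 59.585°.
sin r = sin 59.585°/1.330 = 0.64841; r = 40.422°.
D_min = 2·59.585° − 4·40.422° + 180° = 137.484°.
Rainbow angle = 180° − D_min = 42.516°.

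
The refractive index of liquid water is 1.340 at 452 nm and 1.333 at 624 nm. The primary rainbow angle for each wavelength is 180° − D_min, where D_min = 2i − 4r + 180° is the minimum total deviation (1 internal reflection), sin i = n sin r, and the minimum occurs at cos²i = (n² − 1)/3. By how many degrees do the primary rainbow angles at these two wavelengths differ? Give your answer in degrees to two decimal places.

1.01°

At 452 nm (n = 1.340): cos²i = 0.26520 → i = 59.004°, r = 39.770°, D_min = 138.929°, rainbow angle = 41.071°.
At 624 nm (n = 1.333): cos²i = 0.25896 → i = 59.410°, r = 40.225°, D_min = 137.922°, rainbow angle = 42.078°.
Angular width = |41.071° − 42.078°| = 1.007°.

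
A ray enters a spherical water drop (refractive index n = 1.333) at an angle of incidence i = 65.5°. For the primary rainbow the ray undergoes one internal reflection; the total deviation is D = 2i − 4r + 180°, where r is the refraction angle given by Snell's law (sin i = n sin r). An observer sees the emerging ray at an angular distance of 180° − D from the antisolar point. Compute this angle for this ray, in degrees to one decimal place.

41.2°

sin r = sin 65.5° / 1.333 = 0.9100/1.333 = 0.6826; r = 43.05°.
D = 2·65.5° − 4·43.05° + 180° = 131.00° − 172.20° + 180° = 138.80°.
Angle from antisolar point = 180° − D = 41.20°.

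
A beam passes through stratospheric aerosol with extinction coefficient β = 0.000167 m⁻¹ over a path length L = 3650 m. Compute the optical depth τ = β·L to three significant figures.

0.610

τ = β·L = 0.000167 × 3650 = 0.6095.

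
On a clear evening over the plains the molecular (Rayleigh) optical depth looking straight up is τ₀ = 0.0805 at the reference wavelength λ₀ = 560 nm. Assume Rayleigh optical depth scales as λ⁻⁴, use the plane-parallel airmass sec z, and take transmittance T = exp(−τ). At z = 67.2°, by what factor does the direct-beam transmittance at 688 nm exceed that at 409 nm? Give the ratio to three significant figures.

Airmass: sec 67.2° = 2.5805.
τ(688 nm) = 0.0805 × (560/688)⁴ × 2.5805 = 0.0805 × 0.4389 × 2.5805 = 0.0912.
τ(409 nm) = 0.0805 × (560/409)⁴ × 2.5805 = 0.0805 × 3.5145 × 2.5805 = 0.7301.
T(688)/T(409) = exp(τ_B − τ_A) = exp(0.6389) = 1.8944.

1.89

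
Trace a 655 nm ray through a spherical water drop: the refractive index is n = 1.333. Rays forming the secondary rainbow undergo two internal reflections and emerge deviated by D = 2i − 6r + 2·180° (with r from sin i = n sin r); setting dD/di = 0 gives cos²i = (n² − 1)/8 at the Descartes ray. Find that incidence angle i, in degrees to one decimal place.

71.8°

cos²i = (1.333² − 1)/8 = (1.77689 − 1)/8 = 0.09711.
cos i = 0.31163, so i = 71.843°.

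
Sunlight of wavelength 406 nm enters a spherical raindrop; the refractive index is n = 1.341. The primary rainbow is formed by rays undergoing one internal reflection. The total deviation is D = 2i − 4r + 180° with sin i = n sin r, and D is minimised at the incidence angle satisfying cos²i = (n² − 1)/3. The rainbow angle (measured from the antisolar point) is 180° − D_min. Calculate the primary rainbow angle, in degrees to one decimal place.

40.9°

cos²i = (1.79828 − 1)/3 = 0.26609; i = arccos(0.51584) = 58.946°.
sin r = sin 58.946°/1.341 = 0.63884; r = 39.705°.
D_min = 2·58.946° − 4·39.705° + 180° = 139.071°.
Rainbow angle = 180° − D_min = 40.929°.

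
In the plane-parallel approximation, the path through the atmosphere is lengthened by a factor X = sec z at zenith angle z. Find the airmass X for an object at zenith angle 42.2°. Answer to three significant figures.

X = sec z = 1/cos 42.2° = 1/0.7408 = 1.3499.

1.35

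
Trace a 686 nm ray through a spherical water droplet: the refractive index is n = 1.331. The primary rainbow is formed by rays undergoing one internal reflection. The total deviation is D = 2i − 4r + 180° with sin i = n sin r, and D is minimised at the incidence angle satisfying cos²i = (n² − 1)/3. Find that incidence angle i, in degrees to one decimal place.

59.5°

cos²i = (1.331² − 1)/3 = (1.77156 − 1)/3 = 0.25719.
cos i = 0.50714, so i = 59.527°.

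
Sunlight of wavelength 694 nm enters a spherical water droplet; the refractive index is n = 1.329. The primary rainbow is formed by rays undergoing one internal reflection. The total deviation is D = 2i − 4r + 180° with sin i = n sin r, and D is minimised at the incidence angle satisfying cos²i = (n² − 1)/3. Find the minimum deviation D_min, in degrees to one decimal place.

cos²i = (1.76624 − 1)/3 = 0.25541; i = arccos(0.50538) = 59.643°.
sin r = sin 59.643°/1.329 = 0.64928; r = 40.487°.
D_min = 2·59.643° − 4·40.487° + 180° = 137.337°.

137.3°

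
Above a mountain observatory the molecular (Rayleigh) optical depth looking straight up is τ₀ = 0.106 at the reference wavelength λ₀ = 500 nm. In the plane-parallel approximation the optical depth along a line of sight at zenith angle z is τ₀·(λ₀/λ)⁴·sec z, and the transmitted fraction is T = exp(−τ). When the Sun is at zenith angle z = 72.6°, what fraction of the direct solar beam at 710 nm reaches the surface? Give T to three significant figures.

sec 72.6° = 3.3440.
τ = 0.106 × (500/710)⁴ × 3.3440 = 0.106 × 0.2459 × 3.3440 = 0.0872.
T = exp(−0.0872) = 0.9165.

0.917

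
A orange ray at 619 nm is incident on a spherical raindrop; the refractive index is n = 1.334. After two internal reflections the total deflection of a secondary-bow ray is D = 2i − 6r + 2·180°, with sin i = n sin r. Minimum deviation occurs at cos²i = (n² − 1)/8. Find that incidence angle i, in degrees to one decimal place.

cos²i = (1.334² − 1)/8 = (1.77956 − 1)/8 = 0.09744.
cos i = 0.31216, so i = 71.810°.

71.8°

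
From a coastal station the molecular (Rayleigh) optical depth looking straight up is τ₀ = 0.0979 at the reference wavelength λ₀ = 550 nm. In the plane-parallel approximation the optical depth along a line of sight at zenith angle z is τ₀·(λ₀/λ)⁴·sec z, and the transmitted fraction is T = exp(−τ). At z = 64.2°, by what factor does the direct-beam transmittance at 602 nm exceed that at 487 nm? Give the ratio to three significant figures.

Airmass: sec 64.2° = 2.2976.
τ(602 nm) = 0.0979 × (550/602)⁴ × 2.2976 = 0.0979 × 0.6967 × 2.2976 = 0.1567.
τ(487 nm) = 0.0979 × (550/487)⁴ × 2.2976 = 0.0979 × 1.6268 × 2.2976 = 0.3659.
T(602)/T(487) = exp(τ_B − τ_A) = exp(0.2092) = 1.2327.

1.23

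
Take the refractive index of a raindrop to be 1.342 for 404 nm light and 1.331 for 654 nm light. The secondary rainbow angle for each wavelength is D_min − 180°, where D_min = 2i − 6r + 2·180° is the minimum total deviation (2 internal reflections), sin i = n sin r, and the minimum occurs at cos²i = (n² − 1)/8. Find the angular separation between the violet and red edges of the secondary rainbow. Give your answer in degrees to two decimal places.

2.86°

At 404 nm (n = 1.342): cos²i = 0.10012 → i = 71.554°, r = 44.981°, D_min = 233.222°, rainbow angle = 53.222°.
At 654 nm (n = 1.331): cos²i = 0.09645 → i = 71.907°, r = 45.575°, D_min = 230.365°, rainbow angle = 50.365°.
Angular width = |53.222° − 50.365°| = 2.857°.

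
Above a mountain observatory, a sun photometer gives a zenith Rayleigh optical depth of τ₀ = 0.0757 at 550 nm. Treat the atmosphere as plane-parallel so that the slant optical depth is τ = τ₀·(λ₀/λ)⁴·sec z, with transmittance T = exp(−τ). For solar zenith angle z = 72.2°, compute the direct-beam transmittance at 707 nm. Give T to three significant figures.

sec 72.2° = 3.2712.
τ = 0.0757 × (550/707)⁴ × 3.2712 = 0.0757 × 0.3662 × 3.2712 = 0.0907.
T = exp(−0.0907) = 0.9133.

0.913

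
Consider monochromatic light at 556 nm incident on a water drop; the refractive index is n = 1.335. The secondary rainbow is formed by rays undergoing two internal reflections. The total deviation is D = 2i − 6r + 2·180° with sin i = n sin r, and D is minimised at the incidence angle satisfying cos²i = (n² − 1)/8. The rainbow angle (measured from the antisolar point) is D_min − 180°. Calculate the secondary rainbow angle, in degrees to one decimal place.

cos²i = (1.78222 − 1)/8 = 0.09778; i = arccos(0.31269) = 71.778°.
sin r = sin 71.778°/1.335 = 0.71150; r = 45.357°.
D_min = 2·71.778° − 6·45.357° + 360° = 231.414°.
Rainbow angle = D_min − 180° = 51.414°.

51.4°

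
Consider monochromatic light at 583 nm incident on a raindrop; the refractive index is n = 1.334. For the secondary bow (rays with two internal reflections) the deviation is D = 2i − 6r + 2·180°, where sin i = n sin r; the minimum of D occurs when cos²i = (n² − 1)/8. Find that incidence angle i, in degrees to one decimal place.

cos²i = (1.334² − 1)/8 = (1.77956 − 1)/8 = 0.09744.
cos i = 0.31216, so i = 71.810°.

71.8°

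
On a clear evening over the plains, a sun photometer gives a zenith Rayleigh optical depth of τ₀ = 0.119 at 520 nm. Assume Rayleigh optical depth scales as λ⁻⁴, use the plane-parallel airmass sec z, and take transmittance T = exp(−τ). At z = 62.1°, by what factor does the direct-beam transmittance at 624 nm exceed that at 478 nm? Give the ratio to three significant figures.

Airmass: sec 62.1° = 2.1371.
τ(624 nm) = 0.119 × (520/624)⁴ × 2.1371 = 0.119 × 0.4823 × 2.1371 = 0.1226.
τ(478 nm) = 0.119 × (520/478)⁴ × 2.1371 = 0.119 × 1.4006 × 2.1371 = 0.3562.
T(624)/T(478) = exp(τ_B − τ_A) = exp(0.2335) = 1.2631.

1.26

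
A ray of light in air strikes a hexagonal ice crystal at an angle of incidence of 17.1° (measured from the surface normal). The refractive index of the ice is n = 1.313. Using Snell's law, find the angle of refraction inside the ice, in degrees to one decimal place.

12.9°

Snell: sin θ_r = sin θ_i / n = sin 17.1° / 1.313 = 0.2940 / 1.313 = 0.2239.
θ_r = arcsin(0.2239) = 12.94°.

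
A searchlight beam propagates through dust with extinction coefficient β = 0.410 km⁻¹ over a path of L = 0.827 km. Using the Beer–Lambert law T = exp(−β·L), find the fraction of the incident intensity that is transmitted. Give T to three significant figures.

0.712

τ = β·L = 0.410 × 0.827 = 0.3391.
T = exp(−0.3391) = 0.7124.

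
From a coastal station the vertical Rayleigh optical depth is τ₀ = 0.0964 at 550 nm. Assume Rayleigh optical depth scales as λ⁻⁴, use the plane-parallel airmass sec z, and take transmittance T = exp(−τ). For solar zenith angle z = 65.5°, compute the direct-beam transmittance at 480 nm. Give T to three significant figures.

sec 65.5° = 2.4114.
τ = 0.0964 × (550/480)⁴ × 2.4114 = 0.0964 × 1.7238 × 2.4114 = 0.4007.
T = exp(−0.4007) = 0.6698.

0.670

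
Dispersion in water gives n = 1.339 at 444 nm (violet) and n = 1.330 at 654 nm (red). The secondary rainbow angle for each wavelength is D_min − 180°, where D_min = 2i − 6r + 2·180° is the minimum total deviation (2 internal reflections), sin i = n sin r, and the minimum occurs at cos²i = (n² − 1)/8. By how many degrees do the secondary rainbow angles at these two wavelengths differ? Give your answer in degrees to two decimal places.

2.35°

At 444 nm (n = 1.339): cos²i = 0.09912 → i = 71.650°, r = 45.141°, D_min = 232.451°, rainbow angle = 52.451°.
At 654 nm (n = 1.330): cos²i = 0.09611 → i = 71.940°, r = 45.630°, D_min = 230.101°, rainbow angle = 50.101°.
Angular width = |52.451° − 50.101°| = 2.350°.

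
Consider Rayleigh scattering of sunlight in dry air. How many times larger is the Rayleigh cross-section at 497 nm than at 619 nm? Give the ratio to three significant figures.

2.41

Rayleigh scattering ∝ λ⁻⁴, so the ratio of coefficients is the inverse fourth power of the wavelength ratio.
σ(497)/σ(619) = (619/497)⁴ = (1.2455)⁴ = 2.406.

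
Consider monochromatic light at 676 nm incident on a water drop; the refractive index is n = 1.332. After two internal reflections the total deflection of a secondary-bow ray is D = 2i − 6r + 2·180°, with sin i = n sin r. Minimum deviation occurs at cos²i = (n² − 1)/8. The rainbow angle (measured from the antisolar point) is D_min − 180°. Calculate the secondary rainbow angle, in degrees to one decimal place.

cos²i = (1.77422 − 1)/8 = 0.09678; i = arccos(0.31109) = 71.875°.
sin r = sin 71.875°/1.332 = 0.71350; r = 45.520°.
D_min = 2·71.875° − 6·45.520° + 360° = 230.628°.
Rainbow angle = D_min − 180° = 50.628°.

50.6°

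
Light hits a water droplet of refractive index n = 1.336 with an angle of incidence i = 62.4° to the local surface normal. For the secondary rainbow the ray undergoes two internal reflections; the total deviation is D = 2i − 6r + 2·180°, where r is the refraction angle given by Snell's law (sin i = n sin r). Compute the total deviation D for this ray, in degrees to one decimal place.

sin r = sin 62.4° / 1.336 = 0.8862/1.336 = 0.6633; r = 41.55°.
D = 2·62.4° − 6·41.55° + 2·180° = 124.80° − 249.32° + 360° = 235.48°.

235.5°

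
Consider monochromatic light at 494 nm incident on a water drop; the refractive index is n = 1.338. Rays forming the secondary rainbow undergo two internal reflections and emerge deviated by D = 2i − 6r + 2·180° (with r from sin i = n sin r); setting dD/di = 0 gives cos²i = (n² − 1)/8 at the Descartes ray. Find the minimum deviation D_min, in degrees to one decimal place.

232.2°

cos²i = (1.79024 − 1)/8 = 0.09878; i = arccos(0.31429) = 71.682°.
sin r = sin 71.682°/1.338 = 0.70951; r = 45.195°.
D_min = 2·71.682° − 6·45.195° + 360° = 232.193°.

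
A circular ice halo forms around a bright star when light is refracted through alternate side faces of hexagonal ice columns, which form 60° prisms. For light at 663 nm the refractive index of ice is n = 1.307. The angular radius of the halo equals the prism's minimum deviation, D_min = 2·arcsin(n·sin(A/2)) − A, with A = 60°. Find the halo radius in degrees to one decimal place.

21.6°

n·sin(A/2) = 1.307 × sin 30° = 1.307 × 0.5000 = 0.6535.
D_min = 2·arcsin(0.6535) − 60° = 2 × 40.806° − 60° = 21.612°.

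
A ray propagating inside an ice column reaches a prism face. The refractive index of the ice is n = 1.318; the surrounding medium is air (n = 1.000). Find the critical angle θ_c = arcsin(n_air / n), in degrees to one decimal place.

sin θ_c = n_air / n = 1.000 / 1.318 = 0.7587.
θ_c = arcsin(0.7587) = 49.35°.

49.4°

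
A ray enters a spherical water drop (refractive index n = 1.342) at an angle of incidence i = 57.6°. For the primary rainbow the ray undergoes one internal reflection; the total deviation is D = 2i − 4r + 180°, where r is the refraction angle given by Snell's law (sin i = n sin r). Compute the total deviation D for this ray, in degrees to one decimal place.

139.2°

sin r = sin 57.6° / 1.342 = 0.8443/1.342 = 0.6292; r = 38.99°.
D = 2·57.6° − 4·38.99° + 180° = 115.20° − 155.95° + 180° = 139.25°.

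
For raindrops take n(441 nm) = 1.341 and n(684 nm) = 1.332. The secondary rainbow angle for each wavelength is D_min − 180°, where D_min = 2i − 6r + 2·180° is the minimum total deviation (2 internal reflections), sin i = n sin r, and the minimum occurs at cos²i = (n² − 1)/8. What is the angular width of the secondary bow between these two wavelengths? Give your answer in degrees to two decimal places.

2.34°

At 441 nm (n = 1.341): cos²i = 0.09979 → i = 71.586°, r = 45.034°, D_min = 232.966°, rainbow angle = 52.966°.
At 684 nm (n = 1.332): cos²i = 0.09678 → i = 71.875°, r = 45.520°, D_min = 230.628°, rainbow angle = 50.628°.
Angular width = |52.966° − 50.628°| = 2.337°.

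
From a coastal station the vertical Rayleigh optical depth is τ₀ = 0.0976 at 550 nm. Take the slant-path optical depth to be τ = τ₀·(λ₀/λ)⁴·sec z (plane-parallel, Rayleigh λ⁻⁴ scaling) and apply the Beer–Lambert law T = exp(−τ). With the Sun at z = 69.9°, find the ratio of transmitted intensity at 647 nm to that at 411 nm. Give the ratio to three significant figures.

Airmass: sec 69.9° = 2.9099.
τ(647 nm) = 0.0976 × (550/647)⁴ × 2.9099 = 0.0976 × 0.5222 × 2.9099 = 0.1483.
τ(411 nm) = 0.0976 × (550/411)⁴ × 2.9099 = 0.0976 × 3.2069 × 2.9099 = 0.9108.
T(647)/T(411) = exp(τ_B − τ_A) = exp(0.7625) = 2.1435.

2.14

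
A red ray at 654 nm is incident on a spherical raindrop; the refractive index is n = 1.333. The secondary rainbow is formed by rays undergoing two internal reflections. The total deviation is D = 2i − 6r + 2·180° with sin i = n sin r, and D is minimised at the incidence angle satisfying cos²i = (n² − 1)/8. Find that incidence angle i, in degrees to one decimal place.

71.8°

cos²i = (1.333² − 1)/8 = (1.77689 − 1)/8 = 0.09711.
cos i = 0.31163, so i = 71.843°.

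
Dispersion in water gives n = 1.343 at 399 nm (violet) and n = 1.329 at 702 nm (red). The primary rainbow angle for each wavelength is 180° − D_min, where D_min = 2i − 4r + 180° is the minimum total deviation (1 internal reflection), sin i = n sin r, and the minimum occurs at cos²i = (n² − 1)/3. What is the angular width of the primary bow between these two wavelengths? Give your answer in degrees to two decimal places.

At 399 nm (n = 1.343): cos²i = 0.26788 → i = 58.830°, r = 39.577°, D_min = 139.354°, rainbow angle = 40.646°.
At 702 nm (n = 1.329): cos²i = 0.25541 → i = 59.643°, r = 40.487°, D_min = 137.337°, rainbow angle = 42.663°.
Angular width = |40.646° − 42.663°| = 2.017°.

2.02°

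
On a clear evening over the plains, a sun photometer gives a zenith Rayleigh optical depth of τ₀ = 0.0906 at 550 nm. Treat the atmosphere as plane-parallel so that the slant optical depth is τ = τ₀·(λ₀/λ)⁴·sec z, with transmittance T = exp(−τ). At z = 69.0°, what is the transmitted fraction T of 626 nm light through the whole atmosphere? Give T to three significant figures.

sec 69.0° = 2.7904.
τ = 0.0906 × (550/626)⁴ × 2.7904 = 0.0906 × 0.5959 × 2.7904 = 0.1506.
T = exp(−0.1506) = 0.8602.

0.860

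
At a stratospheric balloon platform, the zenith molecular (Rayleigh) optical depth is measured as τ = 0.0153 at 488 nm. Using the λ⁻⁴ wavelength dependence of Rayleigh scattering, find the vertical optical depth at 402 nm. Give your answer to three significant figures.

0.0332

τ(402 nm) = τ(488 nm) × (488/402)⁴ = 0.0153 × (1.2139)⁴ = 0.0153 × 2.1716 = 0.0332.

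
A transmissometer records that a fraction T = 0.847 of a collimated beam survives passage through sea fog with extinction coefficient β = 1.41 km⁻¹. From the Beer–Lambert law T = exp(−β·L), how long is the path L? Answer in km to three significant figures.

0.118 km

Beer–Lambert: T = exp(−βL) ⇒ L = −ln(T)/β = −ln(0.847)/1.41 = 0.1661/1.41 = 0.1178 km.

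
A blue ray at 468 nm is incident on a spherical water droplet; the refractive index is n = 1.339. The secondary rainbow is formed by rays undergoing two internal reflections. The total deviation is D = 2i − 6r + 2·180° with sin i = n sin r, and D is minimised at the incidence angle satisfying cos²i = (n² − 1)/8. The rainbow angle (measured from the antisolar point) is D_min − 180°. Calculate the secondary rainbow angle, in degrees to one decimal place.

52.5°

cos²i = (1.79292 − 1)/8 = 0.09912; i = arccos(0.31483) = 71.650°.
sin r = sin 71.650°/1.339 = 0.70885; r = 45.141°.
D_min = 2·71.650° − 6·45.141° + 360° = 232.451°.
Rainbow angle = D_min − 180° = 52.451°.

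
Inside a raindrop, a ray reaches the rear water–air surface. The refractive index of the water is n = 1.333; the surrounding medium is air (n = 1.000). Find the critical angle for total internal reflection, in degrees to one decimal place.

sin θ_c = n_air / n = 1.000 / 1.333 = 0.7502.
θ_c = arcsin(0.7502) = 48.61°.

48.6°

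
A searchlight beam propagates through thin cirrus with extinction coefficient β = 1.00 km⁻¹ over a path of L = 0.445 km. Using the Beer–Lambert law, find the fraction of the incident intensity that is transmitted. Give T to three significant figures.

τ = β·L = 1.00 × 0.445 = 0.4450.
T = exp(−0.4450) = 0.6408.

0.641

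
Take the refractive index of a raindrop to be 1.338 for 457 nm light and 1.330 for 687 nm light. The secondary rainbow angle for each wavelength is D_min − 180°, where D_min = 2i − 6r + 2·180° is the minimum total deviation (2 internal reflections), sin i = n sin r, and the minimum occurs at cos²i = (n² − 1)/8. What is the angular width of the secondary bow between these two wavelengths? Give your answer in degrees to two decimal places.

2.09°

At 457 nm (n = 1.338): cos²i = 0.09878 → i = 71.682°, r = 45.195°, D_min = 232.193°, rainbow angle = 52.193°.
At 687 nm (n = 1.330): cos²i = 0.09611 → i = 71.940°, r = 45.630°, D_min = 230.101°, rainbow angle = 50.101°.
Angular width = |52.193° − 50.101°| = 2.092°.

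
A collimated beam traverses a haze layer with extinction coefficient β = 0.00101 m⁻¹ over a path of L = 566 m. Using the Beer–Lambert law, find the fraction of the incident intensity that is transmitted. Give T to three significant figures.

0.565

τ = β·L = 0.00101 × 566 = 0.5717.
T = exp(−0.5717) = 0.5646.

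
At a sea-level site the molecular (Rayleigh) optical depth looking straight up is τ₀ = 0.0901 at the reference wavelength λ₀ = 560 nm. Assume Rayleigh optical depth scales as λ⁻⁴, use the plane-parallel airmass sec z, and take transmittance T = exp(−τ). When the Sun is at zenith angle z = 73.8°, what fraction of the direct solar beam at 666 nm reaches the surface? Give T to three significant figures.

0.851

sec 73.8° = 3.5843.
τ = 0.0901 × (560/666)⁴ × 3.5843 = 0.0901 × 0.4999 × 3.5843 = 0.1614.
T = exp(−0.1614) = 0.8509.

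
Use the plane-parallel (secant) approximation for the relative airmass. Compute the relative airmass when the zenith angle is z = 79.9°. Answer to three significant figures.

5.70

X = sec z = 1/cos 79.9° = 1/0.1754 = 5.7023.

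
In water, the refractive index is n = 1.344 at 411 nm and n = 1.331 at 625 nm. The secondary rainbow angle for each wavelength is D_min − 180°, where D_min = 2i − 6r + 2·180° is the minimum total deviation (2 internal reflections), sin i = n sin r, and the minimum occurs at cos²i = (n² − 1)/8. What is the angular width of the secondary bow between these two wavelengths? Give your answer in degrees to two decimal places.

At 411 nm (n = 1.344): cos²i = 0.10079 → i = 71.490°, r = 44.874°, D_min = 233.733°, rainbow angle = 53.733°.
At 625 nm (n = 1.331): cos²i = 0.09645 → i = 71.907°, r = 45.575°, D_min = 230.365°, rainbow angle = 50.365°.
Angular width = |53.733° − 50.365°| = 3.368°.

3.37°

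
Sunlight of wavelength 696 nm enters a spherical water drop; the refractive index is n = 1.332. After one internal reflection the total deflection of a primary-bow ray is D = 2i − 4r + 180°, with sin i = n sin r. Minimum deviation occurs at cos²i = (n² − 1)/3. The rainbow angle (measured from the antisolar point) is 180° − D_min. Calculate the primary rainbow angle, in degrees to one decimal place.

cos²i = (1.77422 − 1)/3 = 0.25807; i = arccos(0.50801) = 59.469°.
sin r = sin 59.469°/1.332 = 0.64666; r = 40.290°.
D_min = 2·59.469° − 4·40.290° + 180° = 137.776°.
Rainbow angle = 180° − D_min = 42.224°.

42.2°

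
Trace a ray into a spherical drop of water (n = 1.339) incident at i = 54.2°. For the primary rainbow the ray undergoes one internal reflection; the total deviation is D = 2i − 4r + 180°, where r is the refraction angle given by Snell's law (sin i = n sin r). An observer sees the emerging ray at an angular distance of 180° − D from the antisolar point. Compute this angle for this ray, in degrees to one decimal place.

sin r = sin 54.2° / 1.339 = 0.8111/1.339 = 0.6057; r = 37.28°.
D = 2·54.2° − 4·37.28° + 180° = 108.40° − 149.12° + 180° = 139.28°.
Angle from antisolar point = 180° − D = 40.72°.

40.7°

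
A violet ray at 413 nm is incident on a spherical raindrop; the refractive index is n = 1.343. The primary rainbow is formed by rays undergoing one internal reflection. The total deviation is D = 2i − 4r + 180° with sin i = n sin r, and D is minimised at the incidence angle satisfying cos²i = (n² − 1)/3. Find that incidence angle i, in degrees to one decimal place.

58.8°

cos²i = (1.343² − 1)/3 = (1.80365 − 1)/3 = 0.26788.
cos i = 0.51757, so i = 58.830°.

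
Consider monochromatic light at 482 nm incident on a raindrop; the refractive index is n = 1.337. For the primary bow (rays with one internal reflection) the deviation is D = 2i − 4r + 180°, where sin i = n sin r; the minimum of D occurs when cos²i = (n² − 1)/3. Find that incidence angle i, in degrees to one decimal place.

59.2°

cos²i = (1.337² − 1)/3 = (1.78757 − 1)/3 = 0.26252.
cos i = 0.51237, so i = 59.178°.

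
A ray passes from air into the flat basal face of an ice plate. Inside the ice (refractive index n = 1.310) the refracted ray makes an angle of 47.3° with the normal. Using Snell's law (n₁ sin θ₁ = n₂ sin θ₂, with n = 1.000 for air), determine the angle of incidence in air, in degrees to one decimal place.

74.3°

Snell: sin θ_i = n · sin θ_r = 1.310 × sin 47.3° = 1.310 × 0.7349 = 0.9627.
θ_i = arcsin(0.9627) = 74.31°.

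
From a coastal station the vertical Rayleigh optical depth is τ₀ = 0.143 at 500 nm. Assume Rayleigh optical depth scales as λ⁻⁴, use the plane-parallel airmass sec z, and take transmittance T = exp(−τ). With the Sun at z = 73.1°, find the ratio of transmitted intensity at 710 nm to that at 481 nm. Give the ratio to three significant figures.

Airmass: sec 73.1° = 3.4399.
τ(710 nm) = 0.143 × (500/710)⁴ × 3.4399 = 0.143 × 0.2459 × 3.4399 = 0.1210.
τ(481 nm) = 0.143 × (500/481)⁴ × 3.4399 = 0.143 × 1.1676 × 3.4399 = 0.5744.
T(710)/T(481) = exp(τ_B − τ_A) = exp(0.4534) = 1.5736.

1.57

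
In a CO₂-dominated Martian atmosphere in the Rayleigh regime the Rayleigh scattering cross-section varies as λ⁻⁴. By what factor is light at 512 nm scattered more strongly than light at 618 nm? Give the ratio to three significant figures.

Rayleigh scattering ∝ λ⁻⁴, so the ratio of coefficients is the inverse fourth power of the wavelength ratio.
σ(512)/σ(618) = (618/512)⁴ = (1.2070)⁴ = 2.123.

2.12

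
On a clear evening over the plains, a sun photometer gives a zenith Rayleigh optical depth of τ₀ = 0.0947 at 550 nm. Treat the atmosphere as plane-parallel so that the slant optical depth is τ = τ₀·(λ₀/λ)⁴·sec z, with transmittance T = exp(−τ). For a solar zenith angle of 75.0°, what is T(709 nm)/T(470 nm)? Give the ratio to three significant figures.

1.74

Airmass: sec 75.0° = 3.8637.
τ(709 nm) = 0.0947 × (550/709)⁴ × 3.8637 = 0.0947 × 0.3621 × 3.8637 = 0.1325.
τ(470 nm) = 0.0947 × (550/470)⁴ × 3.8637 = 0.0947 × 1.8753 × 3.8637 = 0.6861.
T(709)/T(470) = exp(τ_B − τ_A) = exp(0.5536) = 1.7396.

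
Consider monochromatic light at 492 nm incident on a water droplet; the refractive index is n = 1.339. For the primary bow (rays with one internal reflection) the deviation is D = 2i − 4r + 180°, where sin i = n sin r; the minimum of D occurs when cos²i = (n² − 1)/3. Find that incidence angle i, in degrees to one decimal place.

59.1°

cos²i = (1.339² − 1)/3 = (1.79292 − 1)/3 = 0.26431.
cos i = 0.51411, so i = 59.062°.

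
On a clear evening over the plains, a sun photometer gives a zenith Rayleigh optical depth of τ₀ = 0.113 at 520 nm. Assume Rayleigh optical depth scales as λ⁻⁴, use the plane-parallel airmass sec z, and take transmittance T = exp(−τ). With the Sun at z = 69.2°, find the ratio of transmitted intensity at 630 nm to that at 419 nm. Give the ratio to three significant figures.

Airmass: sec 69.2° = 2.8161.
τ(630 nm) = 0.113 × (520/630)⁴ × 2.8161 = 0.113 × 0.4641 × 2.8161 = 0.1477.
τ(419 nm) = 0.113 × (520/419)⁴ × 2.8161 = 0.113 × 2.3722 × 2.8161 = 0.7549.
T(630)/T(419) = exp(τ_B − τ_A) = exp(0.6072) = 1.8353.

1.84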